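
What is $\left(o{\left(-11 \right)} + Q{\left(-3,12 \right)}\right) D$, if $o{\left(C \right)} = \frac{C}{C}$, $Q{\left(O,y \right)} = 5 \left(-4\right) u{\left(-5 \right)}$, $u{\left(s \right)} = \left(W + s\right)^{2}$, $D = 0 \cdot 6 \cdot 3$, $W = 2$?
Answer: $0$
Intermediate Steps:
$D = 0$ ($D = 0 \cdot 3 = 0$)
$u{\left(s \right)} = \left(2 + s\right)^{2}$
$Q{\left(O,y \right)} = -180$ ($Q{\left(O,y \right)} = 5 \left(-4\right) \left(2 - 5\right)^{2} = - 20 \left(-3\right)^{2} = \left(-20\right) 9 = -180$)
$o{\left(C \right)} = 1$
$\left(o{\left(-11 \right)} + Q{\left(-3,12 \right)}\right) D = \left(1 - 180\right) 0 = \left(-179\right) 0 = 0$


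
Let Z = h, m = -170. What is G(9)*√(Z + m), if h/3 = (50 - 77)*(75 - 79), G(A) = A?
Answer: 9*√154 ≈ 111.69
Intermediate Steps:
h = 324 (h = 3*((50 - 77)*(75 - 79)) = 3*(-27*(-4)) = 3*108 = 324)
Z = 324
G(9)*√(Z + m) = 9*√(324 - 170) = 9*√154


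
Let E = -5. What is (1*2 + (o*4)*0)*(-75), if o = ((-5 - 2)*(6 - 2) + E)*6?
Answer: -150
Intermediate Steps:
o = -198 (o = ((-5 - 2)*(6 - 2) - 5)*6 = (-7*4 - 5)*6 = (-28 - 5)*6 = -33*6 = -198)
(1*2 + (o*4)*0)*(-75) = (1*2 - 198*4*0)*(-75) = (2 - 792*0)*(-75) = (2 + 0)*(-75) = 2*(-75) = -150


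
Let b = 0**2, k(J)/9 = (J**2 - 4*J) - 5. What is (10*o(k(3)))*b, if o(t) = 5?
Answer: 0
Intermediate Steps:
k(J) = -45 - 36*J + 9*J**2 (k(J) = 9*((J**2 - 4*J) - 5) = 9*(-5 + J**2 - 4*J) = -45 - 36*J + 9*J**2)
b = 0
(10*o(k(3)))*b = (10*5)*0 = 50*0 = 0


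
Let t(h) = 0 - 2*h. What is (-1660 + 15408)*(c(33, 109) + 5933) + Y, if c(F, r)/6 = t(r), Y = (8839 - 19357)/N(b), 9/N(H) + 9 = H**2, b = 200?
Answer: 50545054/3 ≈ 1.6848e+7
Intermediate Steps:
N(H) = 9/(-9 + H**2)
t(h) = -2*h
Y = -140208446/3 (Y = (8839 - 19357)/((9/(-9 + 200**2))) = -10518/(9/(-9 + 40000)) = -10518/(9/39991) = -10518/(9*(1/39991)) = -10518/9/39991 = -10518*39991/9 = -140208446/3 ≈ -4.6736e+7)
c(F, r) = -12*r (c(F, r) = 6*(-2*r) = -12*r)
(-1660 + 15408)*(c(33, 109) + 5933) + Y = (-1660 + 15408)*(-12*109 + 5933) - 140208446/3 = 13748*(-1308 + 5933) - 140208446/3 = 13748*4625 - 140208446/3 = 63584500 - 140208446/3 = 50545054/3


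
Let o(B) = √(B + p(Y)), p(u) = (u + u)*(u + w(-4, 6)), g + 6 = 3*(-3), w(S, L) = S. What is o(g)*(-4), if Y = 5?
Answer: -4*I*√5 ≈ -8.9443*I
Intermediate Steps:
g = -15 (g = -6 + 3*(-3) = -6 - 9 = -15)
p(u) = 2*u*(-4 + u) (p(u) = (u + u)*(u - 4) = (2*u)*(-4 + u) = 2*u*(-4 + u))
o(B) = √(10 + B) (o(B) = √(B + 2*5*(-4 + 5)) = √(B + 2*5*1) = √(B + 10) = √(10 + B))
o(g)*(-4) = √(10 - 15)*(-4) = √(-5)*(-4) = (I*√5)*(-4) = -4*I*√5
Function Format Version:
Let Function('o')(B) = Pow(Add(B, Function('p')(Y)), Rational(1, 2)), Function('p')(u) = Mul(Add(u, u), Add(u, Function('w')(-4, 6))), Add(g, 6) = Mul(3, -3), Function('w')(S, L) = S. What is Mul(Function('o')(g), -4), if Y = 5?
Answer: Mul(-4, I, Pow(5, Rational(1, 2))) ≈ Mul(-8.9443, I)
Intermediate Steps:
g = -15 (g = Add(-6, Mul(3, -3)) = Add(-6, -9) = -15)
Function('p')(u) = Mul(2, u, Add(-4, u)) (Function('p')(u) = Mul(Add(u, u), Add(u, -4)) = Mul(Mul(2, u), Add(-4, u)) = Mul(2, u, Add(-4, u)))
Function('o')(B) = Pow(Add(10, B), Rational(1, 2)) (Function('o')(B) = Pow(Add(B, Mul(2, 5, Add(-4, 5))), Rational(1, 2)) = Pow(Add(B, Mul(2, 5, 1)), Rational(1, 2)) = Pow(Add(B, 10), Rational(1, 2)) = Pow(Add(10, B), Rational(1, 2)))
Mul(Function('o')(g), -4) = Mul(Pow(Add(10, -15), Rational(1, 2)), -4) = Mul(Pow(-5, Rational(1, 2)), -4) = Mul(Mul(I, Pow(5, Rational(1, 2))), -4) = Mul(-4, I, Pow(5, Rational(1, 2)))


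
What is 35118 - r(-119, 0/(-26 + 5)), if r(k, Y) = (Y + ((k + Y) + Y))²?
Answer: 20957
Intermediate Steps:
r(k, Y) = (k + 3*Y)² (r(k, Y) = (Y + ((Y + k) + Y))² = (Y + (k + 2*Y))² = (k + 3*Y)²)
35118 - r(-119, 0/(-26 + 5)) = 35118 - (-119 + 3*(0/(-26 + 5)))² = 35118 - (-119 + 3*(0/(-21)))² = 35118 - (-119 + 3*(0*(-1/21)))² = 35118 - (-119 + 3*0)² = 35118 - (-119 + 0)² = 35118 - 1*(-119)² = 35118 - 1*14161 = 35118 - 14161 = 20957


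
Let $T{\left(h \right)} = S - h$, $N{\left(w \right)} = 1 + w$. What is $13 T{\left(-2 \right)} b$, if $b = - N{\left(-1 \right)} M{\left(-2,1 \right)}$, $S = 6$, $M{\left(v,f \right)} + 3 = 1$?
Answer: $0$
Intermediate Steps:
$M{\left(v,f \right)} = -2$ ($M{\left(v,f \right)} = -3 + 1 = -2$)
$b = 0$ ($b = - (1 - 1) \left(-2\right) = \left(-1\right) 0 \left(-2\right) = 0 \left(-2\right) = 0$)
$T{\left(h \right)} = 6 - h$
$13 T{\left(-2 \right)} b = 13 \left(6 - -2\right) 0 = 13 \left(6 + 2\right) 0 = 13 \cdot 8 \cdot 0 = 104 \cdot 0 = 0$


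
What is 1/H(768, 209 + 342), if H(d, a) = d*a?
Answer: 1/423168 ≈ 2.3631e-6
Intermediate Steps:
H(d, a) = a*d
1/H(768, 209 + 342) = 1/((209 + 342)*768) = 1/(551*768) = 1/423168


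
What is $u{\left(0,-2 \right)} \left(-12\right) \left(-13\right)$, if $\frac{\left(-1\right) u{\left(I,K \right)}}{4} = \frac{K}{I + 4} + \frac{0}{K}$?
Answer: $312$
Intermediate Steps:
$u{\left(I,K \right)} = - \frac{4 K}{4 + I}$ ($u{\left(I,K \right)} = - 4 \left(\frac{K}{I + 4} + \frac{0}{K}\right) = - 4 \left(\frac{K}{4 + I} + 0\right) = - 4 \frac{K}{4 + I} = - \frac{4 K}{4 + I}$)
$u{\left(0,-2 \right)} \left(-12\right) \left(-13\right) = \left(-4\right) \left(-2\right) \frac{1}{4 + 0} \left(-12\right) \left(-13\right) = \left(-4\right) \left(-2\right) \frac{1}{4} \left(-12\right) \left(-13\right) = 2 \left(-12\right) \left(-13\right) = \left(-24\right) \left(-13\right) = 312$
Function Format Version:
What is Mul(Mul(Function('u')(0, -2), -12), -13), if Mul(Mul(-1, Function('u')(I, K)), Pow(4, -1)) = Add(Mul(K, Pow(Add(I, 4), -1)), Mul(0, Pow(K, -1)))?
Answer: 312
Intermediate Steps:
Function('u')(I, K) = Mul(-4, K, Pow(Add(4, I), -1)) (Function('u')(I, K) = Mul(-4, Add(Mul(K, Pow(Add(I, 4), -1)), Mul(0, Pow(K, -1)))) = Mul(-4, Add(Mul(K, Pow(Add(4, I), -1)), 0)) = Mul(-4, Mul(K, Pow(Add(4, I), -1))) = Mul(-4, K, Pow(Add(4, I), -1)))
Mul(Mul(Function('u')(0, -2), -12), -13) = Mul(Mul(Mul(-4, -2, Pow(Add(4, 0), -1)), -12), -13) = Mul(Mul(Mul(-4, -2, Pow(4, -1)), -12), -13) = Mul(Mul(Mul(-4, -2, Rational(1, 4)), -12), -13) = Mul(Mul(2, -12), -13) = Mul(-24, -13) = 312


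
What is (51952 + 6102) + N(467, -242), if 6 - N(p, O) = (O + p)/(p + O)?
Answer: 58059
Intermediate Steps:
N(p, O) = 5 (N(p, O) = 6 - (O + p)/(p + O) = 6 - (O + p)/(O + p) = 6 - 1*1 = 6 - 1 = 5)
(51952 + 6102) + N(467, -242) = (51952 + 6102) + 5 = 58054 + 5 = 58059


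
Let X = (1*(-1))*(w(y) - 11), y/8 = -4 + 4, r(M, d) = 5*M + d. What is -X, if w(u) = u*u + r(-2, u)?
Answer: -21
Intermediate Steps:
r(M, d) = d + 5*M
y = 0 (y = 8*(-4 + 4) = 8*0 = 0)
w(u) = -10 + u + u² (w(u) = u*u + (u + 5*(-2)) = u² + (u - 10) = u² + (-10 + u) = -10 + u + u²)
X = 21 (X = (1*(-1))*((-10 + 0 + 0²) - 11) = -((-10 + 0 + 0) - 11) = -(-10 - 11) = -1*(-21) = 21)
-X = -1*21 = -21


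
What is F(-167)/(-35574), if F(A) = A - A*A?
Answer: 668/847 ≈ 0.78867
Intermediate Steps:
F(A) = A - A**2
F(-167)/(-35574) = -167*(1 - 1*(-167))/(-35574) = -167*(1 + 167)*(-1/35574) = -167*168*(-1/35574) = -28056*(-1/35574) = 668/847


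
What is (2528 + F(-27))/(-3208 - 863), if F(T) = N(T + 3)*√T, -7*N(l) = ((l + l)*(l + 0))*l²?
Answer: -2528/4071 + 663552*I*√3/9499 ≈ -0.62098 + 120.99*I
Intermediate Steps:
N(l) = -2*l⁴/7 (N(l) = -(l + l)*(l + 0)*l²/7 = -(2*l)*l*l²/7 = -2*l²*l²/7 = -2*l⁴/7)
F(T) = -2*√T*(3 + T)⁴/7 (F(T) = (-2*(T + 3)⁴/7)*√T = (-2*(3 + T)⁴/7)*√T = -2*√T*(3 + T)⁴/7)
(2528 + F(-27))/(-3208 - 863) = (2528 - 2*√(-27)*(3 - 27)⁴/7)/(-3208 - 863) = (2528 - 2/7*3*I*√3*(-24)⁴)/(-4071) = (2528 - 2/7*3*I*√3*331776)*(-1/4071) = (2528 - 1990656*I*√3/7)*(-1/4071) = -2528/4071 + 663552*I*√3/9499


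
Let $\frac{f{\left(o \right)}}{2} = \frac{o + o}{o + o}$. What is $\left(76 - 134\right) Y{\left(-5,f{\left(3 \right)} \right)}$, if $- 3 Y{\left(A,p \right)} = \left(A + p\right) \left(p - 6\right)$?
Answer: $232$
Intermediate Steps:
$f{\left(o \right)} = 2$ ($f{\left(o \right)} = 2 \frac{o + o}{o + o} = 2 \frac{2 o}{2 o} = 2 \cdot 2 o \frac{1}{2 o} = 2 \cdot 1 = 2$)
$Y{\left(A,p \right)} = - \frac{\left(-6 + p\right) \left(A + p\right)}{3}$ ($Y{\left(A,p \right)} = - \frac{\left(A + p\right) \left(p - 6\right)}{3} = - \frac{\left(A + p\right) \left(-6 + p\right)}{3} = - \frac{\left(-6 + p\right) \left(A + p\right)}{3}$)
$\left(76 - 134\right) Y{\left(-5,f{\left(3 \right)} \right)} = \left(76 - 134\right) \left(2 \left(-5\right) + 2 \cdot 2 - \frac{2^{2}}{3} - \left(- \frac{5}{3}\right) 2\right) = - 58 \left(-10 + 4 - \frac{4}{3} + \frac{10}{3}\right) = \left(-58\right) \left(-4\right) = 232$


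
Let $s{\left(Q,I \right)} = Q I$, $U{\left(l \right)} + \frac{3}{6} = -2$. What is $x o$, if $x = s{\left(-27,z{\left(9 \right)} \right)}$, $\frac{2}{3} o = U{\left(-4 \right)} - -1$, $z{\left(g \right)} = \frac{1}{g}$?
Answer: $\frac{27}{4} \approx 6.75$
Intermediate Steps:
$U{\left(l \right)} = - \frac{5}{2}$ ($U{\left(l \right)} = - \frac{1}{2} - 2 = - \frac{5}{2}$)
$s{\left(Q,I \right)} = I Q$
$o = - \frac{9}{4}$ ($o = \frac{3 \left(- \frac{5}{2} - -1\right)}{2} = \frac{3 \left(- \frac{5}{2} + 1\right)}{2} = \frac{3}{2} \left(- \frac{3}{2}\right) = - \frac{9}{4} \approx -2.25$)
$x = -3$ ($x = \frac{1}{9} \left(-27\right) = -3$)
$x o = \left(-3\right) \left(- \frac{9}{4}\right) = \frac{27}{4}$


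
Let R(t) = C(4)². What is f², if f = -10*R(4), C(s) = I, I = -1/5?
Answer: 4/25 ≈ 0.16000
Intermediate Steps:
I = -⅕ (I = -1*⅕ = -⅕ ≈ -0.20000)
C(s) = -⅕
R(t) = 1/25 (R(t) = (-⅕)² = 1/25)
f = -⅖ (f = -10*1/25 = -⅖ ≈ -0.40000)
f² = (-⅖)² = 4/25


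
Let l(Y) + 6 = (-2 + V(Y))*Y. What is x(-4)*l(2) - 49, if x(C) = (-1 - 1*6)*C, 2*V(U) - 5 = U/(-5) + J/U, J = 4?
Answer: -721/5 ≈ -144.20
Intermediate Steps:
V(U) = 5/2 + 2/U - U/10 (V(U) = 5/2 + (U/(-5) + 4/U)/2 = 5/2 + (U*(-⅕) + 4/U)/2 = 5/2 + (-U/5 + 4/U)/2 = 5/2 + (4/U - U/5)/2 = 5/2 + (2/U - U/10) = 5/2 + 2/U - U/10)
x(C) = -7*C (x(C) = (-1 - 6)*C = -7*C)
l(Y) = -6 + Y*(-2 + (20 - Y*(-25 + Y))/(10*Y)) (l(Y) = -6 + (-2 + (20 - Y*(-25 + Y))/(10*Y))*Y = -6 + Y*(-2 + (20 - Y*(-25 + Y))/(10*Y)))
x(-4)*l(2) - 49 = (-7*(-4))*(-4 + (½)*2 - ⅒*2²) - 49 = 28*(-4 + 1 - ⅒*4) - 49 = 28*(-4 + 1 - ⅖) - 49 = 28*(-17/5) - 49 = -476/5 - 49 = -721/5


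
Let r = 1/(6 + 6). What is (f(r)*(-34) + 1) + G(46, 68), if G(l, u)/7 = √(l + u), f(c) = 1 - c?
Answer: -181/6 + 7*√114 ≈ 44.573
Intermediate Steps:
r = 1/12 ≈ 0.083333
G(l, u) = 7*√(l + u)
(f(r)*(-34) + 1) + G(46, 68) = ((1 - 1*1/12)*(-34) + 1) + 7*√(46 + 68) = ((1 - 1/12)*(-34) + 1) + 7*√114 = ((11/12)*(-34) + 1) + 7*√114 = (-187/6 + 1) + 7*√114 = -181/6 + 7*√114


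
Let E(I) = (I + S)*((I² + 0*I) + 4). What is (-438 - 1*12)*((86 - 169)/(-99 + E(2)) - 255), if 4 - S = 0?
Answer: 1938300/17 ≈ 1.1402e+5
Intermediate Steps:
S = 4 (S = 4 - 1*0 = 4 + 0 = 4)
E(I) = (4 + I)*(4 + I²) (E(I) = (I + 4)*((I² + 0*I) + 4) = (4 + I)*((I² + 0) + 4) = (4 + I)*(I² + 4) = (4 + I)*(4 + I²))
(-438 - 1*12)*((86 - 169)/(-99 + E(2)) - 255) = (-438 - 1*12)*((86 - 169)/(-99 + (16 + 2³ + 4*2 + 4*2²)) - 255) = (-438 - 12)*(-83/(-99 + (16 + 8 + 8 + 4*4)) - 255) = -450*(-83/(-99 + (16 + 8 + 8 + 16)) - 255) = -450*(-83/(-99 + 48) - 255) = -450*(-83/(-51) - 255) = -450*(-83*(-1/51) - 255) = -450*(83/51 - 255) = -450*(-12922/51) = 1938300/17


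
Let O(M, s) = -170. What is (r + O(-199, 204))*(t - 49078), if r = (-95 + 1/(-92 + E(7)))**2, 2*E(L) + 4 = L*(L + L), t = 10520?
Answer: -691727666708/2025 ≈ -3.4159e+8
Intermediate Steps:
E(L) = -2 + L**2 (E(L) = -2 + (L*(L + L))/2 = -2 + (L*(2*L))/2 = -2 + (2*L**2)/2 = -2 + L**2)
r = 18284176/2025 (r = (-95 + 1/(-92 + (-2 + 7**2)))**2 = (-95 + 1/(-92 + (-2 + 49)))**2 = (-95 + 1/(-92 + 47))**2 = (-95 + 1/(-45))**2 = (-95 - 1/45)**2 = (-4276/45)**2 = 18284176/2025 ≈ 9029.2)
(r + O(-199, 204))*(t - 49078) = (18284176/2025 - 170)*(10520 - 49078) = (17939926/2025)*(-38558) = -691727666708/2025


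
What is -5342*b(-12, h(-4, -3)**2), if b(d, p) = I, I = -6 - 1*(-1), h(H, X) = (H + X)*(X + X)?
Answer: 26710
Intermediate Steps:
h(H, X) = 2*X*(H + X) (h(H, X) = (H + X)*(2*X) = 2*X*(H + X))
I = -5 (I = -6 + 1 = -5)
b(d, p) = -5
-5342*b(-12, h(-4, -3)**2) = -5342*(-5) = 26710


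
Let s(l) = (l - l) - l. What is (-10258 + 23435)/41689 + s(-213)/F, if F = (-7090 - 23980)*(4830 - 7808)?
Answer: 1219230043177/3857335590940 ≈ 0.31608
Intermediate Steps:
s(l) = -l (s(l) = 0 - l = -l)
F = 92526460 (F = -31070*(-2978) = 92526460)
(-10258 + 23435)/41689 + s(-213)/F = (-10258 + 23435)/41689 - 1*(-213)/92526460 = 13177*(1/41689) + 213*(1/92526460) = 13177/41689 + 213/92526460 = 1219230043177/3857335590940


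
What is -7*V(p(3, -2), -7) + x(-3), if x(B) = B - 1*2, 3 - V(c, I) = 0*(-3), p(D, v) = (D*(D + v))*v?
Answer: -26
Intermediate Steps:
p(D, v) = D*v*(D + v)
V(c, I) = 3 (V(c, I) = 3 - 0*(-3) = 3 - 1*0 = 3 + 0 = 3)
x(B) = -2 + B (x(B) = B - 2 = -2 + B)
-7*V(p(3, -2), -7) + x(-3) = -7*3 + (-2 - 3) = -21 - 5 = -26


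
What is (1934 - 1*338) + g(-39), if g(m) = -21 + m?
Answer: 1536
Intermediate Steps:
(1934 - 1*338) + g(-39) = (1934 - 1*338) + (-21 - 39) = (1934 - 338) - 60 = 1596 - 60 = 1536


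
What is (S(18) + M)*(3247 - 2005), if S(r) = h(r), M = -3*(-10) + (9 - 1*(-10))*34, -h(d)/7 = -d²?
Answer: 3656448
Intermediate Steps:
h(d) = 7*d² (h(d) = -(-7)*d² = 7*d²)
M = 676 (M = 30 + (9 + 10)*34 = 30 + 19*34 = 30 + 646 = 676)
S(r) = 7*r²
(S(18) + M)*(3247 - 2005) = (7*18² + 676)*(3247 - 2005) = (7*324 + 676)*1242 = (2268 + 676)*1242 = 2944*1242 = 3656448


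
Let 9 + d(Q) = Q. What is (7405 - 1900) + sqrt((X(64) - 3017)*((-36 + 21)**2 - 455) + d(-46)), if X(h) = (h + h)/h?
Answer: 5505 + sqrt(693395) ≈ 6337.7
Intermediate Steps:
d(Q) = -9 + Q
X(h) = 2 (X(h) = (2*h)/h = 2)
(7405 - 1900) + sqrt((X(64) - 3017)*((-36 + 21)**2 - 455) + d(-46)) = (7405 - 1900) + sqrt((2 - 3017)*((-36 + 21)**2 - 455) + (-9 - 46)) = 5505 + sqrt(-3015*((-15)**2 - 455) - 55) = 5505 + sqrt(-3015*(225 - 455) - 55) = 5505 + sqrt(-3015*(-230) - 55) = 5505 + sqrt(693450 - 55) = 5505 + sqrt(693395)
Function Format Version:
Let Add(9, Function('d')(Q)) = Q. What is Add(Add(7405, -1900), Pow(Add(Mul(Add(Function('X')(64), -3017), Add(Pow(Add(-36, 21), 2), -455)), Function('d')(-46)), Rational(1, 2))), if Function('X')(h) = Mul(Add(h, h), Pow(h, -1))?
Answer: Add(5505, Pow(693395, Rational(1, 2))) ≈ 6337.7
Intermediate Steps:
Function('d')(Q) = Add(-9, Q)
Function('X')(h) = 2 (Function('X')(h) = Mul(Mul(2, h), Pow(h, -1)) = 2)
Add(Add(7405, -1900), Pow(Add(Mul(Add(Function('X')(64), -3017), Add(Pow(Add(-36, 21), 2), -455)), Function('d')(-46)), Rational(1, 2))) = Add(Add(7405, -1900), Pow(Add(Mul(Add(2, -3017), Add(Pow(Add(-36, 21), 2), -455)), Add(-9, -46)), Rational(1, 2))) = Add(5505, Pow(Add(Mul(-3015, Add(Pow(-15, 2), -455)), -55), Rational(1, 2))) = Add(5505, Pow(Add(Mul(-3015, Add(225, -455)), -55), Rational(1, 2))) = Add(5505, Pow(Add(Mul(-3015, -230), -55), Rational(1, 2))) = Add(5505, Pow(Add(693450, -55), Rational(1, 2))) = Add(5505, Pow(693395, Rational(1, 2)))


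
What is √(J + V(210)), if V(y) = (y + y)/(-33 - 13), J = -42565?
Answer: I*√22521715/23 ≈ 206.33*I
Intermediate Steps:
V(y) = -y/23 (V(y) = (2*y)/(-46) = (2*y)*(-1/46) = -y/23)
√(J + V(210)) = √(-42565 - 1/23*210) = √(-42565 - 210/23) = √(-979205/23) = I*√22521715/23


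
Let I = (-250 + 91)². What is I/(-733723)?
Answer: -25281/733723 ≈ -0.034456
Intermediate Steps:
I = 25281 (I = (-159)² = 25281)
I/(-733723) = 25281/(-733723) = 25281*(-1/733723) = -25281/733723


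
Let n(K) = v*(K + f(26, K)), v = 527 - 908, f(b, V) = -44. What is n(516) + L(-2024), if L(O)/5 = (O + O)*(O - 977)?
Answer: 60560408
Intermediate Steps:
L(O) = 10*O*(-977 + O) (L(O) = 5*((O + O)*(O - 977)) = 5*((2*O)*(-977 + O)) = 5*(2*O*(-977 + O)) = 10*O*(-977 + O))
v = -381
n(K) = 16764 - 381*K (n(K) = -381*(K - 44) = -381*(-44 + K) = 16764 - 381*K)
n(516) + L(-2024) = (16764 - 381*516) + 10*(-2024)*(-977 - 2024) = (16764 - 196596) + 10*(-2024)*(-3001) = -179832 + 60740240 = 60560408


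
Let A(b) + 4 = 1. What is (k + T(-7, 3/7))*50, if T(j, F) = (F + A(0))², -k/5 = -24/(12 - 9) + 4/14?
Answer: 110700/49 ≈ 2259.2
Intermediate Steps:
A(b) = -3 (A(b) = -4 + 1 = -3)
k = 270/7 (k = -5*(-24/(12 - 9) + 4/14) = -5*(-24/3 + 4*(1/14)) = -5*(-24*⅓ + 2/7) = -5*(-8 + 2/7) = -5*(-54/7) = 270/7 ≈ 38.571)
T(j, F) = (-3 + F)² (T(j, F) = (F - 3)² = (-3 + F)²)
(k + T(-7, 3/7))*50 = (270/7 + (-3 + 3/7)²)*50 = (270/7 + (-18/7)²)*50 = (270/7 + 324/49)*50 = (2214/49)*50 = 110700/49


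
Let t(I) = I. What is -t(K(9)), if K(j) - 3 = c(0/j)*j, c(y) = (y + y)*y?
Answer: -3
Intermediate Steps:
c(y) = 2*y**2 (c(y) = (2*y)*y = 2*y**2)
K(j) = 3 (K(j) = 3 + (2*(0/j)**2)*j = 3 + (2*0**2)*j = 3 + (2*0)*j = 3 + 0*j = 3 + 0 = 3)
-t(K(9)) = -1*3 = -3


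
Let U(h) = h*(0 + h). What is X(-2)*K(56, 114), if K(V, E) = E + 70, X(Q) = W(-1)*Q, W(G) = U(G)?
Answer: -368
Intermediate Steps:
U(h) = h**2 (U(h) = h*h = h**2)
W(G) = G**2
X(Q) = Q (X(Q) = (-1)**2*Q = 1*Q = Q)
K(V, E) = 70 + E
X(-2)*K(56, 114) = -2*(70 + 114) = -2*184 = -368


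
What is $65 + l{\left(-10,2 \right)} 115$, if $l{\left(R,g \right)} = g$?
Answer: $295$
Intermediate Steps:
$65 + l{\left(-10,2 \right)} 115 = 65 + 2 \cdot 115 = 65 + 230 = 295$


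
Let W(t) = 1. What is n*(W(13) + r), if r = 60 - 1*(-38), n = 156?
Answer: 15444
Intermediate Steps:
r = 98 (r = 60 + 38 = 98)
n*(W(13) + r) = 156*(1 + 98) = 156*99 = 15444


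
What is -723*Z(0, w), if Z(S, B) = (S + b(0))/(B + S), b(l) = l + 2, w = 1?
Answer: -1446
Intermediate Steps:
b(l) = 2 + l
Z(S, B) = (2 + S)/(B + S) (Z(S, B) = (S + (2 + 0))/(B + S) = (S + 2)/(B + S) = (2 + S)/(B + S))
-723*Z(0, w) = -723*(2 + 0)/(1 + 0) = -723*2/1 = -723*2 = -1446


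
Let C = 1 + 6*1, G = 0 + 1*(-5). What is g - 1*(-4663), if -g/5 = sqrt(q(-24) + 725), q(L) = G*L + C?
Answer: 4663 - 10*sqrt(213) ≈ 4517.1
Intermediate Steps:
G = -5 (G = 0 - 5 = -5)
C = 7 (C = 1 + 6 = 7)
q(L) = 7 - 5*L (q(L) = -5*L + 7 = 7 - 5*L)
g = -10*sqrt(213) (g = -5*sqrt((7 - 5*(-24)) + 725) = -5*sqrt((7 + 120) + 725) = -5*sqrt(127 + 725) = -10*sqrt(213) ≈ -145.95)
g - 1*(-4663) = -10*sqrt(213) - 1*(-4663) = -10*sqrt(213) + 4663 = 4663 - 10*sqrt(213)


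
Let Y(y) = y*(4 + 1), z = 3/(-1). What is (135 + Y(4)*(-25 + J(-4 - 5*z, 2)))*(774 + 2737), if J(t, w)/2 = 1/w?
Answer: -1211295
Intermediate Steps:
z = -3 (z = 3*(-1) = -3)
Y(y) = 5*y (Y(y) = y*5 = 5*y)
J(t, w) = 2/w
(135 + Y(4)*(-25 + J(-4 - 5*z, 2)))*(774 + 2737) = (135 + (5*4)*(-25 + 2/2))*(774 + 2737) = (135 + 20*(-25 + 2*(1/2)))*3511 = (135 + 20*(-25 + 1))*3511 = (135 + 20*(-24))*3511 = (135 - 480)*3511 = -345*3511 = -1211295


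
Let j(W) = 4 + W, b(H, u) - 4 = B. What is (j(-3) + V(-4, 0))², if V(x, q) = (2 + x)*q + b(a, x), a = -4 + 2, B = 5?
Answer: 100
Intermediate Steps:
a = -2
b(H, u) = 9 (b(H, u) = 4 + 5 = 9)
V(x, q) = 9 + q*(2 + x) (V(x, q) = (2 + x)*q + 9 = q*(2 + x) + 9 = 9 + q*(2 + x))
(j(-3) + V(-4, 0))² = ((4 - 3) + (9 + 2*0 + 0*(-4)))² = (1 + (9 + 0 + 0))² = (1 + 9)² = 10² = 100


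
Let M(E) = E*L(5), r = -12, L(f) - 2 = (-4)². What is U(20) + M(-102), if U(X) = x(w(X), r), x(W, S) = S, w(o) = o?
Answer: -1848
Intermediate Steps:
L(f) = 18 (L(f) = 2 + (-4)² = 2 + 16 = 18)
M(E) = 18*E (M(E) = E*18 = 18*E)
U(X) = -12
U(20) + M(-102) = -12 + 18*(-102) = -12 - 1836 = -1848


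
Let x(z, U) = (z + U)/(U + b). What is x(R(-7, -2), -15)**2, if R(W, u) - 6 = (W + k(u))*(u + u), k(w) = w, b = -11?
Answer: 729/676 ≈ 1.0784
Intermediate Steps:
R(W, u) = 6 + 2*u*(W + u) (R(W, u) = 6 + (W + u)*(u + u) = 6 + (W + u)*(2*u) = 6 + 2*u*(W + u))
x(z, U) = (U + z)/(-11 + U) (x(z, U) = (z + U)/(U - 11) = (U + z)/(-11 + U))
x(R(-7, -2), -15)**2 = ((-15 + (6 + 2*(-2)**2 + 2*(-7)*(-2)))/(-11 - 15))**2 = ((-15 + (6 + 2*4 + 28))/(-26))**2 = (-(-15 + (6 + 8 + 28))/26)**2 = (-(-15 + 42)/26)**2 = (-1/26*27)**2 = (-27/26)**2 = 729/676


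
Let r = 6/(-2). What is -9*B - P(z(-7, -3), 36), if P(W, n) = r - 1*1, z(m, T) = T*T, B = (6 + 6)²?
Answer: -1292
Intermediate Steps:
r = -3 (r = 6*(-½) = -3)
B = 144 (B = 12² = 144)
z(m, T) = T²
P(W, n) = -4 (P(W, n) = -3 - 1*1 = -3 - 1 = -4)
-9*B - P(z(-7, -3), 36) = -9*144 - 1*(-4) = -1296 + 4 = -1292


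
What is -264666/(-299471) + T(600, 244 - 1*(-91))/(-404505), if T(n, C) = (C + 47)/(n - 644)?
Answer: 2355349046221/2665025370810 ≈ 0.88380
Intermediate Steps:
T(n, C) = (47 + C)/(-644 + n)
-264666/(-299471) + T(600, 244 - 1*(-91))/(-404505) = -264666/(-299471) + ((47 + (244 - 1*(-91)))/(-644 + 600))/(-404505) = -264666*(-1/299471) + ((47 + (244 + 91))/(-44))*(-1/404505) = 264666/299471 - (47 + 335)/44*(-1/404505) = 264666/299471 - 1/44*382*(-1/404505) = 264666/299471 - 191/22*(-1/404505) = 264666/299471 + 191/8899110 = 2355349046221/2665025370810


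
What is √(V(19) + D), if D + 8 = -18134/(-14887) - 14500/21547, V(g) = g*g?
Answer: 9*√534013067263135/11061041 ≈ 18.803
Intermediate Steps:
V(g) = g²
D = -82458266/11061041 (D = -8 + (-18134/(-14887) - 14500/21547) = -8 + (-18134*(-1/14887) - 14500*1/21547) = -8 + (18134/14887 - 500/743) = -8 + 6030062/11061041 = -82458266/11061041 ≈ -7.4548)
√(V(19) + D) = √(19² - 82458266/11061041) = √(361 - 82458266/11061041) = √(3910577535/11061041) = 9*√534013067263135/11061041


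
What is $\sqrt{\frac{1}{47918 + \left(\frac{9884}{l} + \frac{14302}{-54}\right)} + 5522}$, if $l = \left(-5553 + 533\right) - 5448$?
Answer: $\frac{5 \sqrt{20695312187696047370}}{306096098} \approx 74.31$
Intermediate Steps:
$l = -10468$ ($l = -5020 - 5448 = -10468$)
$\sqrt{\frac{1}{47918 + \left(\frac{9884}{l} + \frac{14302}{-54}\right)} + 5522} = \sqrt{\frac{1}{47918 + \left(\frac{9884}{-10468} + \frac{14302}{-54}\right)} + 5522} = \sqrt{\frac{1}{47918 + \left(9884 \left(- \frac{1}{10468}\right) + 14302 \left(- \frac{1}{54}\right)\right)} + 5522} = \sqrt{\frac{1}{47918 - \frac{18780884}{70659}} + 5522} = \sqrt{\frac{1}{\frac{3367057078}{70659}} + 5522} = \sqrt{\frac{70659}{3367057078} + 5522} = \sqrt{\frac{18592889255375}{3367057078}} = \frac{5 \sqrt{20695312187696047370}}{306096098}$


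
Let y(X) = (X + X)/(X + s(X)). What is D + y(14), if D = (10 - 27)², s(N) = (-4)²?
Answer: 4349/15 ≈ 289.93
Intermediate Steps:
s(N) = 16
y(X) = 2*X/(16 + X) (y(X) = (X + X)/(X + 16) = (2*X)/(16 + X) = 2*X/(16 + X))
D = 289 (D = (-17)² = 289)
D + y(14) = 289 + 2*14/(16 + 14) = 289 + 2*14/30 = 289 + 2*14*(1/30) = 289 + 14/15 = 4349/15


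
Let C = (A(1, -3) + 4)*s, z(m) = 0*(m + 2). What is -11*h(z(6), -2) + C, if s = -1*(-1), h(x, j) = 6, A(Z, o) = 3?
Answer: -59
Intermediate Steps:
z(m) = 0 (z(m) = 0*(2 + m) = 0)
s = 1
C = 7 (C = (3 + 4)*1 = 7*1 = 7)
-11*h(z(6), -2) + C = -11*6 + 7 = -66 + 7 = -59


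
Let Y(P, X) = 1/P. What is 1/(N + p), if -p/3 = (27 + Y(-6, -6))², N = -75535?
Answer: -12/932341 ≈ -1.2871e-5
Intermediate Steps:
p = -25921/12 (p = -3*(27 + 1/(-6))² = -3*(27 - ⅙)² = -3*(161/6)² = -3*25921/36 = -25921/12 ≈ -2160.1)
1/(N + p) = 1/(-75535 - 25921/12) = 1/(-932341/12) = -12/932341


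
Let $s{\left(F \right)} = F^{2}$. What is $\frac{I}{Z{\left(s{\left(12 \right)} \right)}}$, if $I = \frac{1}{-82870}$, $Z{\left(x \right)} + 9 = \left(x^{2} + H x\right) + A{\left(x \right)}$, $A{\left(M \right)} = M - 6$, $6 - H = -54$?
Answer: $- \frac{1}{2445079350} \approx -4.0898 \cdot 10^{-10}$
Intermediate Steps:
$H = 60$ ($H = 6 - -54 = 6 + 54 = 60$)
$A{\left(M \right)} = -6 + M$
$Z{\left(x \right)} = -15 + x^{2} + 61 x$ ($Z{\left(x \right)} = -9 + \left(\left(x^{2} + 60 x\right) + \left(-6 + x\right)\right) = -9 + \left(-6 + x^{2} + 61 x\right) = -15 + x^{2} + 61 x$)
$I = - \frac{1}{82870} \approx -1.2067 \cdot 10^{-5}$
$\frac{I}{Z{\left(s{\left(12 \right)} \right)}} = - \frac{1}{82870 \left(-15 + \left(12^{2}\right)^{2} + 61 \cdot 12^{2}\right)} = - \frac{1}{82870 \left(-15 + 144^{2} + 61 \cdot 144\right)} = - \frac{1}{82870 \left(-15 + 20736 + 8784\right)} = - \frac{1}{82870 \cdot 29505} = \left(- \frac{1}{82870}\right) \frac{1}{29505} = - \frac{1}{2445079350}$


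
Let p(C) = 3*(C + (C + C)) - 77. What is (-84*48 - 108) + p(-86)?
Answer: -4991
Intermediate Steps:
p(C) = -77 + 9*C (p(C) = 3*(C + 2*C) - 77 = 3*(3*C) - 77 = 9*C - 77 = -77 + 9*C)
(-84*48 - 108) + p(-86) = (-84*48 - 108) + (-77 + 9*(-86)) = (-4032 - 108) + (-77 - 774) = -4140 - 851 = -4991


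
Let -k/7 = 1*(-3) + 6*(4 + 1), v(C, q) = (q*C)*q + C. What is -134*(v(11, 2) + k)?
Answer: 17956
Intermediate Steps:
v(C, q) = C + C*q² (v(C, q) = (C*q)*q + C = C*q² + C = C + C*q²)
k = -189 (k = -7*(1*(-3) + 6*(4 + 1)) = -7*(-3 + 6*5) = -7*(-3 + 30) = -7*27 = -189)
-134*(v(11, 2) + k) = -134*(11*(1 + 2²) - 189) = -134*(11*(1 + 4) - 189) = -134*(11*5 - 189) = -134*(55 - 189) = -134*(-134) = 17956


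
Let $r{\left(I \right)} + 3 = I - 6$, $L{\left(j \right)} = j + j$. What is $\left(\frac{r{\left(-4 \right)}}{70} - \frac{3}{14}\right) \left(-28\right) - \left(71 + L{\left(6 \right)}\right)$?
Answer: $- \frac{359}{5} \approx -71.8$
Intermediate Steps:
$L{\left(j \right)} = 2 j$
$r{\left(I \right)} = -9 + I$ ($r{\left(I \right)} = -3 + \left(I - 6\right) = -3 + \left(-6 + I\right) = -9 + I$)
$\left(\frac{r{\left(-4 \right)}}{70} - \frac{3}{14}\right) \left(-28\right) - \left(71 + L{\left(6 \right)}\right) = \left(\frac{-9 - 4}{70} - \frac{3}{14}\right) \left(-28\right) - \left(71 + 2 \cdot 6\right) = \left(\left(-13\right) \frac{1}{70} - \frac{3}{14}\right) \left(-28\right) - \left(71 + 12\right) = \left(- \frac{13}{70} - \frac{3}{14}\right) \left(-28\right) - 83 = \left(- \frac{2}{5}\right) \left(-28\right) - 83 = \frac{56}{5} - 83 = - \frac{359}{5}$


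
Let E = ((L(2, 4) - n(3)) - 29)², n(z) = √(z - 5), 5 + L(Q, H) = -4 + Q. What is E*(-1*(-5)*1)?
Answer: 6470 + 360*I*√2 ≈ 6470.0 + 509.12*I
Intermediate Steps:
L(Q, H) = -9 + Q (L(Q, H) = -5 + (-4 + Q) = -9 + Q)
n(z) = √(-5 + z)
E = (-36 - I*√2)² (E = (((-9 + 2) - √(-5 + 3)) - 29)² = ((-7 - √(-2)) - 29)² = ((-7 - I*√2) - 29)² = (-36 - I*√2)² ≈ 1294.0 + 101.82*I)
E*(-1*(-5)*1) = (36 + I*√2)²*(-1*(-5)*1) = (36 + I*√2)²*(5*1) = (36 + I*√2)²*5 = 5*(36 + I*√2)²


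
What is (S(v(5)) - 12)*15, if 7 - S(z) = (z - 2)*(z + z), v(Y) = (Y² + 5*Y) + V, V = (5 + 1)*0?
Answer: -72075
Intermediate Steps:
V = 0 (V = 6*0 = 0)
v(Y) = Y² + 5*Y (v(Y) = (Y² + 5*Y) + 0 = Y² + 5*Y)
S(z) = 7 - 2*z*(-2 + z) (S(z) = 7 - (z - 2)*(z + z) = 7 - (-2 + z)*2*z = 7 - 2*z*(-2 + z))
(S(v(5)) - 12)*15 = ((7 - 2*25*(5 + 5)² + 4*(5*(5 + 5))) - 12)*15 = ((7 - 2*(5*10)² + 4*(5*10)) - 12)*15 = ((7 - 2*50² + 4*50) - 12)*15 = ((7 - 2*2500 + 200) - 12)*15 = ((7 - 5000 + 200) - 12)*15 = (-4793 - 12)*15 = -4805*15 = -72075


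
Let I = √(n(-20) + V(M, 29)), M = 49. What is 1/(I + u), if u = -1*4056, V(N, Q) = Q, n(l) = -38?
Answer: -1352/5483715 - I/5483715 ≈ -0.00024655 - 1.8236e-7*I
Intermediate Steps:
u = -4056
I = 3*I (I = √(-38 + 29) = √(-9) = 3*I ≈ 3.0*I)
1/(I + u) = 1/(3*I - 4056) = 1/(-4056 + 3*I) = (-4056 - 3*I)/16451145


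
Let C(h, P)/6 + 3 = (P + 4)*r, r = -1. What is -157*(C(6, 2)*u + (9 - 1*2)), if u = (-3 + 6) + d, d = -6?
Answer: -26533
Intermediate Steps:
C(h, P) = -42 - 6*P (C(h, P) = -18 + 6*((P + 4)*(-1)) = -18 + 6*((4 + P)*(-1)) = -18 + 6*(-4 - P) = -18 + (-24 - 6*P) = -42 - 6*P)
u = -3 (u = (-3 + 6) - 6 = 3 - 6 = -3)
-157*(C(6, 2)*u + (9 - 1*2)) = -157*((-42 - 6*2)*(-3) + (9 - 1*2)) = -157*((-42 - 12)*(-3) + (9 - 2)) = -157*(-54*(-3) + 7) = -157*(162 + 7) = -157*169 = -26533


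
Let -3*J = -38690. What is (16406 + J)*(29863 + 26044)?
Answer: 4914672556/3 ≈ 1.6382e+9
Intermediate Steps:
J = 38690/3 (J = -⅓*(-38690) = 38690/3 ≈ 12897.)
(16406 + J)*(29863 + 26044) = (16406 + 38690/3)*(29863 + 26044) = (87908/3)*55907 = 4914672556/3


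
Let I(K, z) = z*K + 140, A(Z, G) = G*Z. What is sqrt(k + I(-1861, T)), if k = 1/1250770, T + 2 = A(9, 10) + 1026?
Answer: I*sqrt(3243076156038749830)/1250770 ≈ 1439.8*I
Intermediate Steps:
T = 1114 (T = -2 + (10*9 + 1026) = -2 + (90 + 1026) = -2 + 1116 = 1114)
I(K, z) = 140 + K*z (I(K, z) = K*z + 140 = 140 + K*z)
k = 1/1250770 ≈ 7.9951e-7
sqrt(k + I(-1861, T)) = sqrt(1/1250770 + (140 - 1861*1114)) = sqrt(1/1250770 + (140 - 2073154)) = sqrt(1/1250770 - 2073014) = sqrt(-2592863720779/1250770) = I*sqrt(3243076156038749830)/1250770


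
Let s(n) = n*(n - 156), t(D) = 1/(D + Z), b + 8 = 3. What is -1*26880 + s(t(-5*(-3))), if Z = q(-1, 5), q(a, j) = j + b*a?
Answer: -16803899/625 ≈ -26886.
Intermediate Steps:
b = -5 (b = -8 + 3 = -5)
q(a, j) = j - 5*a
Z = 10 (Z = 5 - 5*(-1) = 5 + 5 = 10)
t(D) = 1/(10 + D) (t(D) = 1/(D + 10) = 1/(10 + D))
s(n) = n*(-156 + n)
-1*26880 + s(t(-5*(-3))) = -1*26880 + (-156 + 1/(10 - 5*(-3)))/(10 - 5*(-3)) = -26880 + (-156 + 1/(10 + 15))/(10 + 15) = -26880 + (-156 + 1/25)/25 = -26880 + (1/25)*(-3899/25) = -26880 - 3899/625 = -16803899/625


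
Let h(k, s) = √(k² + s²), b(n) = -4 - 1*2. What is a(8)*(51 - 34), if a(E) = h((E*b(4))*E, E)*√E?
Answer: 272*√4610 ≈ 18468.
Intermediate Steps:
b(n) = -6 (b(n) = -4 - 2 = -6)
a(E) = √E*√(E² + 36*E⁴) (a(E) = √(((E*(-6))*E)² + E²)*√E = √(((-6*E)*E)² + E²)*√E = √((-6*E²)² + E²)*√E = √(36*E⁴ + E²)*√E = √(E² + 36*E⁴)*√E = √E*√(E² + 36*E⁴))
a(8)*(51 - 34) = (√8*√(8² + 36*8⁴))*(51 - 34) = ((2*√2)*√(64 + 36*4096))*17 = ((2*√2)*√(64 + 147456))*17 = ((2*√2)*√147520)*17 = ((2*√2)*(8*√2305))*17 = (16*√4610)*17 = 272*√4610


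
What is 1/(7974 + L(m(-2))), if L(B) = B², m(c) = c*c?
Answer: 1/7990 ≈ 0.00012516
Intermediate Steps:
m(c) = c²
1/(7974 + L(m(-2))) = 1/(7974 + ((-2)²)²) = 1/(7974 + 4²) = 1/(7974 + 16) = 1/7990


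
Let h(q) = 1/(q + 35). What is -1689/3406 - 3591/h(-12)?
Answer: -281313447/3406 ≈ -82594.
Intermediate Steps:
h(q) = 1/(35 + q)
-1689/3406 - 3591/h(-12) = -1689/3406 - 3591/(1/(35 - 12)) = -1689*1/3406 - 3591/(1/23) = -1689/3406 - 3591/1/23 = -1689/3406 - 3591*23 = -1689/3406 - 82593 = -281313447/3406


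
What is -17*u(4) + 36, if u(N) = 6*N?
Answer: -372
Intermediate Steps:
-17*u(4) + 36 = -102*4 + 36 = -17*24 + 36 = -408 + 36 = -372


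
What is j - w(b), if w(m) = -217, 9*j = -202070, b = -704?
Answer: -200117/9 ≈ -22235.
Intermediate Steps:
j = -202070/9 (j = (⅑)*(-202070) = -202070/9 ≈ -22452.)
j - w(b) = -202070/9 - 1*(-217) = -202070/9 + 217 = -200117/9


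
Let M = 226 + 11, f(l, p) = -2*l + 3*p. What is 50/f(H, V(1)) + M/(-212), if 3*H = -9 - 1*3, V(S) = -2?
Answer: 5063/212 ≈ 23.882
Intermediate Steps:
H = -4 (H = (-9 - 1*3)/3 = (-9 - 3)/3 = (⅓)*(-12) = -4)
M = 237
50/f(H, V(1)) + M/(-212) = 50/(-2*(-4) + 3*(-2)) + 237/(-212) = 50/(8 - 6) + 237*(-1/212) = 50/2 - 237/212 = 50*(½) - 237/212 = 25 - 237/212 = 5063/212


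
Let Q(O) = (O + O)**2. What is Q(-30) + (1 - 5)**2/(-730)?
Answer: 1313992/365 ≈ 3600.0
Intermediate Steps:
Q(O) = 4*O**2 (Q(O) = (2*O)**2 = 4*O**2)
Q(-30) + (1 - 5)**2/(-730) = 4*(-30)**2 + (1 - 5)**2/(-730) = 4*900 - 1/730*(-4)**2 = 3600 - 1/730*16 = 3600 - 8/365 = 1313992/365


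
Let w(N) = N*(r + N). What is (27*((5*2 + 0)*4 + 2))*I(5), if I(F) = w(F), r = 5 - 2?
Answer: 45360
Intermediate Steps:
r = 3
w(N) = N*(3 + N)
I(F) = F*(3 + F)
(27*((5*2 + 0)*4 + 2))*I(5) = (27*((5*2 + 0)*4 + 2))*(5*(3 + 5)) = (27*((10 + 0)*4 + 2))*(5*8) = (27*(10*4 + 2))*40 = (27*(40 + 2))*40 = (27*42)*40 = 1134*40 = 45360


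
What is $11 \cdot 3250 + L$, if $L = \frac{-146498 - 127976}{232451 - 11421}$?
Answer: $\frac{127444323}{3565} \approx 35749.0$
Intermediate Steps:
$L = - \frac{4427}{3565}$ ($L = - \frac{274474}{221030} = \left(-274474\right) \frac{1}{221030} = - \frac{4427}{3565} \approx -1.2418$)
$11 \cdot 3250 + L = 11 \cdot 3250 - \frac{4427}{3565} = 35750 - \frac{4427}{3565} = \frac{127444323}{3565}$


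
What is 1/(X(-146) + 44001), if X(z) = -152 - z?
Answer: 1/43995 ≈ 2.2730e-5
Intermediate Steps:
1/(X(-146) + 44001) = 1/((-152 - 1*(-146)) + 44001) = 1/((-152 + 146) + 44001) = 1/(-6 + 44001) = 1/43995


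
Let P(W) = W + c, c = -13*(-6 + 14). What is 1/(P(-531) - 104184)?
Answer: -1/104819 ≈ -9.5403e-6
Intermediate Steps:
c = -104 (c = -13*8 = -104)
P(W) = -104 + W (P(W) = W - 104 = -104 + W)
1/(P(-531) - 104184) = 1/((-104 - 531) - 104184) = 1/(-635 - 104184) = 1/(-104819) = -1/104819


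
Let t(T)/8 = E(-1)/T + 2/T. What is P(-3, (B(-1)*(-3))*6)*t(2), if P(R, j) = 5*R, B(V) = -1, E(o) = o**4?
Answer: -180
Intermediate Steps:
t(T) = 24/T (t(T) = 8*((-1)**4/T + 2/T) = 8*(1/T + 2/T) = 8*(3/T) = 24/T)
P(-3, (B(-1)*(-3))*6)*t(2) = (5*(-3))*(24/2) = -360/2 = -15*12 = -180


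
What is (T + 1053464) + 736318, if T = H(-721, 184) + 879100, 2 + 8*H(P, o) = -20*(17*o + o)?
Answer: 10642407/4 ≈ 2.6606e+6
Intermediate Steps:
H(P, o) = -1/4 - 45*o (H(P, o) = -1/4 + (-20*(17*o + o))/8 = -1/4 + (-360*o)/8 = -1/4 - 45*o)
T = 3483279/4 (T = (-1/4 - 45*184) + 879100 = (-1/4 - 8280) + 879100 = -33121/4 + 879100 = 3483279/4 ≈ 8.7082e+5)
(T + 1053464) + 736318 = (3483279/4 + 1053464) + 736318 = 7697135/4 + 736318 = 10642407/4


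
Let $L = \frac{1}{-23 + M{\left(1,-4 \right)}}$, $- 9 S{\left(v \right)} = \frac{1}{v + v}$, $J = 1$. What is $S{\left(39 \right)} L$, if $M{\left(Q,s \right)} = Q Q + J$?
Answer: $\frac{1}{14742} \approx 6.7833 \cdot 10^{-5}$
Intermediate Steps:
$M{\left(Q,s \right)} = 1 + Q^{2}$ ($M{\left(Q,s \right)} = Q Q + 1 = Q^{2} + 1 = 1 + Q^{2}$)
$S{\left(v \right)} = - \frac{1}{18 v}$ ($S{\left(v \right)} = - \frac{1}{9 \left(v + v\right)} = - \frac{1}{9 \cdot 2 v} = - \frac{\frac{1}{2} \frac{1}{v}}{9} = - \frac{1}{18 v}$)
$L = - \frac{1}{21}$ ($L = \frac{1}{-23 + \left(1 + 1^{2}\right)} = \frac{1}{-23 + \left(1 + 1\right)} = \frac{1}{-23 + 2} = \frac{1}{-21} = - \frac{1}{21} \approx -0.047619$)
$S{\left(39 \right)} L = - \frac{1}{18 \cdot 39} \left(- \frac{1}{21}\right) = \left(- \frac{1}{18}\right) \frac{1}{39} \left(- \frac{1}{21}\right) = \left(- \frac{1}{702}\right) \left(- \frac{1}{21}\right) = \frac{1}{14742}$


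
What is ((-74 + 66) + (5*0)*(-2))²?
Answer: 64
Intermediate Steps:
((-74 + 66) + (5*0)*(-2))² = (-8 + 0*(-2))² = (-8 + 0)² = (-8)² = 64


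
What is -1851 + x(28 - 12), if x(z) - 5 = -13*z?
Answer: -2054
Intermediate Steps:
x(z) = 5 - 13*z
-1851 + x(28 - 12) = -1851 + (5 - 13*(28 - 12)) = -1851 + (5 - 13*16) = -1851 + (5 - 208) = -1851 - 203 = -2054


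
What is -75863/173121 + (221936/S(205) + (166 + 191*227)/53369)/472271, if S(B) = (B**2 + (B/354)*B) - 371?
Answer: -146499502013894979206/334324919315962362723 ≈ -0.43819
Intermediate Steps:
S(B) = -371 + 355*B**2/354 (S(B) = (B**2 + (B*(1/354))*B) - 371 = (B**2 + (B/354)*B) - 371 = (B**2 + B**2/354) - 371 = 355*B**2/354 - 371 = -371 + 355*B**2/354)
-75863/173121 + (221936/S(205) + (166 + 191*227)/53369)/472271 = -75863/173121 + (221936/(-371 + (355/354)*205**2) + (166 + 191*227)/53369)/472271 = -75863*1/173121 + (221936/(-371 + (355/354)*42025) + (166 + 43357)*(1/53369))*(1/472271) = -75863/173121 + (221936/(-371 + 14918875/354) + 43523*(1/53369))*(1/472271) = -75863/173121 + (221936/(14787541/354) + 43523/53369)*(1/472271) = -75863/173121 + (221936*(354/14787541) + 43523/53369)*(1/472271) = -75863/173121 + (78565344/14787541 + 43523/53369)*(1/472271) = -75863/173121 + (4836551990879/789196275629)*(1/472271) = -75863/173121 + 4836551990879/372714514287583459 = -146499502013894979206/334324919315962362723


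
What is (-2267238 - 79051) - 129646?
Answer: -2475935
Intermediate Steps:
(-2267238 - 79051) - 129646 = -2346289 - 129646 = -2475935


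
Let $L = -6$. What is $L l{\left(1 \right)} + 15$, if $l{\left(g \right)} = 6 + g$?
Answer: $-27$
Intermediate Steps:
$L l{\left(1 \right)} + 15 = - 6 \left(6 + 1\right) + 15 = \left(-6\right) 7 + 15 = -42 + 15 = -27$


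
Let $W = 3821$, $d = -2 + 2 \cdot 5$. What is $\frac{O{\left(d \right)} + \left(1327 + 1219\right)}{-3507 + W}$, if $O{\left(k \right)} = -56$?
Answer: $\frac{1245}{157} \approx 7.9299$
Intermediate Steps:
$d = 8$ ($d = -2 + 10 = 8$)
$\frac{O{\left(d \right)} + \left(1327 + 1219\right)}{-3507 + W} = \frac{-56 + \left(1327 + 1219\right)}{-3507 + 3821} = \frac{-56 + 2546}{314} = 2490 \cdot \frac{1}{314} = \frac{1245}{157}$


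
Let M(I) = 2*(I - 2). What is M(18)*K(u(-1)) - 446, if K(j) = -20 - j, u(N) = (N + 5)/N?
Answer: -958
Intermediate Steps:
u(N) = (5 + N)/N
M(I) = -4 + 2*I (M(I) = 2*(-2 + I) = -4 + 2*I)
M(18)*K(u(-1)) - 446 = (-4 + 2*18)*(-20 - (5 - 1)/(-1)) - 446 = (-4 + 36)*(-20 - (-1)*4) - 446 = 32*(-20 - 1*(-4)) - 446 = 32*(-20 + 4) - 446 = 32*(-16) - 446 = -512 - 446 = -958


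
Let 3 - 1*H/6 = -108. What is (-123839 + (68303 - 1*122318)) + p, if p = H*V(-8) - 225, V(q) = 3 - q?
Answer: -170753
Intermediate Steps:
H = 666 (H = 18 - 6*(-108) = 18 + 648 = 666)
p = 7101 (p = 666*(3 - 1*(-8)) - 225 = 666*(3 + 8) - 225 = 666*11 - 225 = 7326 - 225 = 7101)
(-123839 + (68303 - 1*122318)) + p = (-123839 + (68303 - 1*122318)) + 7101 = (-123839 + (68303 - 122318)) + 7101 = (-123839 - 54015) + 7101 = -177854 + 7101 = -170753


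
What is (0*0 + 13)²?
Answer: 169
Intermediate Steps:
(0*0 + 13)² = (0 + 13)² = 13² = 169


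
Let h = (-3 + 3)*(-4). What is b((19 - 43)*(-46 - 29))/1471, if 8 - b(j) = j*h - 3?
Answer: 11/1471 ≈ 0.0074779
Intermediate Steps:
h = 0 (h = 0*(-4) = 0)
b(j) = 11 (b(j) = 8 - (j*0 - 3) = 8 - (0 - 3) = 8 - 1*(-3) = 8 + 3 = 11)
b((19 - 43)*(-46 - 29))/1471 = 11/1471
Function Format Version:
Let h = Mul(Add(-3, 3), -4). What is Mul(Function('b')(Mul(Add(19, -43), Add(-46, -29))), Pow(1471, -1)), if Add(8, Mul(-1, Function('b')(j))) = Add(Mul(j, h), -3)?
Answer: Rational(11, 1471) ≈ 0.0074779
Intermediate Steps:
h = 0 (h = Mul(0, -4) = 0)
Function('b')(j) = 11 (Function('b')(j) = Add(8, Mul(-1, Add(Mul(j, 0), -3))) = Add(8, Mul(-1, Add(0, -3))) = Add(8, Mul(-1, -3)) = Add(8, 3) = 11)
Mul(Function('b')(Mul(Add(19, -43), Add(-46, -29))), Pow(1471, -1)) = Mul(11, Pow(1471, -1)) = Mul(11, Rational(1, 1471)) = Rational(11, 1471)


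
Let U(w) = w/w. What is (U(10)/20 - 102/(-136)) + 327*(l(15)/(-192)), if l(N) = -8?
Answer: 577/40 ≈ 14.425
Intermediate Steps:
U(w) = 1
(U(10)/20 - 102/(-136)) + 327*(l(15)/(-192)) = (1/20 - 102/(-136)) + 327*(-8/(-192)) = (1*(1/20) - 102*(-1/136)) + 327*(-8*(-1/192)) = (1/20 + ¾) + 327*(1/24) = ⅘ + 109/8 = 577/40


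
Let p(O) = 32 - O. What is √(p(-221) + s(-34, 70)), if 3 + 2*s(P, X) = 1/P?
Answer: 7*√5933/34 ≈ 15.858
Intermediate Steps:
s(P, X) = -3/2 + 1/(2*P)
√(p(-221) + s(-34, 70)) = √((32 - 1*(-221)) + (½)*(1 - 3*(-34))/(-34)) = √((32 + 221) + (½)*(-1/34)*(1 + 102)) = √(253 + (½)*(-1/34)*103) = √(253 - 103/68) = √(17101/68) = 7*√5933/34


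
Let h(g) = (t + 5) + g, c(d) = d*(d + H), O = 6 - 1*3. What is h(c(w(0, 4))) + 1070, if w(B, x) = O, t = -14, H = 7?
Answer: 1091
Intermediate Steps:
O = 3 (O = 6 - 3 = 3)
w(B, x) = 3
c(d) = d*(7 + d) (c(d) = d*(d + 7) = d*(7 + d))
h(g) = -9 + g (h(g) = (-14 + 5) + g = -9 + g)
h(c(w(0, 4))) + 1070 = (-9 + 3*(7 + 3)) + 1070 = (-9 + 3*10) + 1070 = (-9 + 30) + 1070 = 21 + 1070 = 1091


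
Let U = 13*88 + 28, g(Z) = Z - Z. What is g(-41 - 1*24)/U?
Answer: 0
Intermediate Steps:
g(Z) = 0
U = 1172 (U = 1144 + 28 = 1172)
g(-41 - 1*24)/U = 0/1172 = 0*(1/1172) = 0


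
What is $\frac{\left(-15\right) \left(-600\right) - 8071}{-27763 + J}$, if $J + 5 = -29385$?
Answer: $- \frac{929}{57153} \approx -0.016255$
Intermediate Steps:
$J = -29390$ ($J = -5 - 29385 = -29390$)
$\frac{\left(-15\right) \left(-600\right) - 8071}{-27763 + J} = \frac{\left(-15\right) \left(-600\right) - 8071}{-27763 - 29390} = \frac{9000 - 8071}{-57153} = 929 \left(- \frac{1}{57153}\right) = - \frac{929}{57153}$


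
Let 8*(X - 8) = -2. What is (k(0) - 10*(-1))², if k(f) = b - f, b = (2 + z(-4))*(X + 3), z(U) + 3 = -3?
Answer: 1089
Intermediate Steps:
X = 31/4 (X = 8 + (⅛)*(-2) = 8 - ¼ = 31/4 ≈ 7.7500)
z(U) = -6 (z(U) = -3 - 3 = -6)
b = -43 (b = (2 - 6)*(31/4 + 3) = -4*43/4 = -43)
k(f) = -43 - f
(k(0) - 10*(-1))² = ((-43 - 1*0) - 10*(-1))² = ((-43 + 0) + 10)² = (-43 + 10)² = (-33)² = 1089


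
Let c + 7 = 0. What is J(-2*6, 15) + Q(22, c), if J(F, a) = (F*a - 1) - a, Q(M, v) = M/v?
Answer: -1394/7 ≈ -199.14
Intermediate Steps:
c = -7 (c = -7 + 0 = -7)
J(F, a) = -1 - a + F*a (J(F, a) = (-1 + F*a) - a = -1 - a + F*a)
J(-2*6, 15) + Q(22, c) = (-1 - 1*15 - 2*6*15) + 22/(-7) = (-1 - 15 - 12*15) + 22*(-⅐) = (-1 - 15 - 180) - 22/7 = -196 - 22/7 = -1394/7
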